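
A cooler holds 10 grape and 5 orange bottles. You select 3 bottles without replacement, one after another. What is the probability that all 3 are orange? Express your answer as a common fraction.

2/91

P(all orange) = 5/15 × 4/14 × 3/13 = 60/2730 = 2/91.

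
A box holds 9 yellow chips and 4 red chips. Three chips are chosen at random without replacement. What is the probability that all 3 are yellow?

P(every draw is yellow) = 9/13 × 8/12 × 7/11 = 504/1716 = 42/143.

42/143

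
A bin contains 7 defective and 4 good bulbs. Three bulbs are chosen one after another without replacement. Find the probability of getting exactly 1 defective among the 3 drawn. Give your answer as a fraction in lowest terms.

14/55

One ordering (defective drawn first) has probability 7/11 × 4/10 × 3/9 = 84/990 = 14/165.
There are C(3,1) = 3 such orderings, each equally likely, so P = 3 × 14/165 = 14/55.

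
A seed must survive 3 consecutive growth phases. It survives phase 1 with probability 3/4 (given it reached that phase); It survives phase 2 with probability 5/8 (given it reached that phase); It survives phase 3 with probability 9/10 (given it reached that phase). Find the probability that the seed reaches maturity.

The events are sequential, so multiply the conditional probabilities:
P = 3/4 × 5/8 × 9/10 = 135/320 = 27/64.

27/64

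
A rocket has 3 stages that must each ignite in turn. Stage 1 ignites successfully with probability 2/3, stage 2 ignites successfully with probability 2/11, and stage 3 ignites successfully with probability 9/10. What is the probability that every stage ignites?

Multiplying along the chain,
P = 2/3 × 2/11 × 9/10 = 36/330 = 6/55.

6/55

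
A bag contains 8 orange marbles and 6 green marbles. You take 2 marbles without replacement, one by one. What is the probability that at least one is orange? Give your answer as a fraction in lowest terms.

P(no orange) = 6/14 × 5/13 = 30/182 = 15/91.
P(at least one) = 1 − 15/91 = 76/91.

76/91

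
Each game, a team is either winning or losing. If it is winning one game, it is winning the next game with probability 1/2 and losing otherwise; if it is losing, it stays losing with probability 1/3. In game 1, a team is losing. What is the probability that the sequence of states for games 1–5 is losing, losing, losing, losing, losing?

1/81

Game 1 is given. For each transition, use the conditional probability from the current state:
P(losing | losing) = 1/3; P(losing | losing) = 1/3; P(losing | losing) = 1/3; P(losing | losing) = 1/3.
P = 1/3 × 1/3 × 1/3 × 1/3 = 1/81.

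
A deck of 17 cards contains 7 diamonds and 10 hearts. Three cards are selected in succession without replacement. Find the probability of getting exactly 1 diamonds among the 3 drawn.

63/136

One ordering (a diamond drawn first) has probability 7/17 × 10/16 × 9/15 = 630/4080 = 21/136.
There are C(3,1) = 3 such orderings, each equally likely, so P = 3 × 21/136 = 63/136.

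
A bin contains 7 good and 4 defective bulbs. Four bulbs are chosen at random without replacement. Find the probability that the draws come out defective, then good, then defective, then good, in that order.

Multiply the probability of each draw given the previous ones:
P = 4/11 × 7/10 × 3/9 × 6/8 = 504/7920 = 7/110.

7/110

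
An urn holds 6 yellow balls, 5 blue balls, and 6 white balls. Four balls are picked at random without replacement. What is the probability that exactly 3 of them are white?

11/119

One ordering (white drawn first) has probability 6/17 × 5/16 × 4/15 × 11/14 = 1320/57120 = 11/476.
There are C(4,3) = 4 such orderings, each equally likely, so P = 4 × 11/476 = 11/119.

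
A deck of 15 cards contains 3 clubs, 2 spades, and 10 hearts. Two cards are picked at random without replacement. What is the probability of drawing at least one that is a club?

P(no clubs) = 12/15 × 11/14 = 132/210 = 22/35.
P(at least one) = 1 − 22/35 = 13/35.

13/35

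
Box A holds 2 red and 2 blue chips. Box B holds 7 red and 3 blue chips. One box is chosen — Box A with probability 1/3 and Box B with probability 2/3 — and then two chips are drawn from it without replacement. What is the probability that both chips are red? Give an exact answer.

11/30

From Box A: P(both red) = (2/4)(1/3) = 1/6.
From Box B: P(both red) = (7/10)(6/9) = 7/15.
Total probability = (1/3)(1/6) + (2/3)(7/15) = 11/30.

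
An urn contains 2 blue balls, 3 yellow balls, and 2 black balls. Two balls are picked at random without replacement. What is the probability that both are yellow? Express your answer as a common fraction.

P(all yellow) = 3/7 × 2/6 = 6/42 = 1/7.

1/7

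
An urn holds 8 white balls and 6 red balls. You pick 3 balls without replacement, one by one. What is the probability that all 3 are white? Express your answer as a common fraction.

P = 8/14 × 7/13 × 6/12 = 336/2184 = 2/13.

2/13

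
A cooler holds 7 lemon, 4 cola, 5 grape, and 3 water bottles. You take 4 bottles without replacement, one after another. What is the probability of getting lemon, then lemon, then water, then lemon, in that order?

Chain rule:
P = 7/19 × 6/18 × 3/17 × 5/16 = 630/93024 = 35/5168.

35/5168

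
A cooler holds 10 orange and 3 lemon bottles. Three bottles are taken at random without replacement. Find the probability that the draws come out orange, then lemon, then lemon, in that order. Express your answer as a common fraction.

Each draw changes the counts, so multiply the conditional probabilities along the sequence:
P = 10/13 × 3/12 × 2/11 = 60/1716 = 5/143.

5/143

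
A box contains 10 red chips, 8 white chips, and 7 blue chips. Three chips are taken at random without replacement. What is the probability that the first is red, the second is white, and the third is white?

14/345

Multiply the probability of each draw given the previous ones:
P = 10/25 × 8/24 × 7/23 = 560/13800 = 14/345.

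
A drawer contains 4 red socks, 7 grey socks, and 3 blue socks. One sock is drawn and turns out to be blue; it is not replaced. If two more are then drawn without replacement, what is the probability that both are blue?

1/78

After the first draw, 2 of the remaining 13 socks are blue.
P = 2/13 × 1/12 = 2/156 = 1/78.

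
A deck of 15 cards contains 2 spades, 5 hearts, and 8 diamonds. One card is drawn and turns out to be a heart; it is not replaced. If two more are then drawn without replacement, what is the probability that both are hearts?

With the first card removed, 4 hearts remain out of 14.
P = 4/14 × 3/13 = 12/182 = 6/91.

6/91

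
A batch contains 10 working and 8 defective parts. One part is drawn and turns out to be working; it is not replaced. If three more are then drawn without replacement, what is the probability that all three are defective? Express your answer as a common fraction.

After the first draw, 8 of the remaining 17 parts are defective.
P = 8/17 × 7/16 × 6/15 = 336/4080 = 7/85.

7/85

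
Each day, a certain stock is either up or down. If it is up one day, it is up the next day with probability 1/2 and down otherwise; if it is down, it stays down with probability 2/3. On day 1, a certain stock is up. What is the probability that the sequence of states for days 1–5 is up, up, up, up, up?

Day 1 is given. For each transition, use the conditional probability from the current state:
P(up | up) = 1/2; P(up | up) = 1/2; P(up | up) = 1/2; P(up | up) = 1/2.
P = 1/2 × 1/2 × 1/2 × 1/2 = 1/16.

1/16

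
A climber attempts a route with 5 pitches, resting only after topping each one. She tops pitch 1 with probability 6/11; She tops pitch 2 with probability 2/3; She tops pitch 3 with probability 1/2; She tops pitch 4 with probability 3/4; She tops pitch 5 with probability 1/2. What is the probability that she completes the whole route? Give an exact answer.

3/44

Each stage is reached only if all earlier stages succeed, so
P = 6/11 × 2/3 × 1/2 × 3/4 × 1/2 = 36/528 = 3/44.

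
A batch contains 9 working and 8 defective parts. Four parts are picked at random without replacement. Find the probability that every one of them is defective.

P(every draw is defective) = 8/17 × 7/16 × 6/15 × 5/14 = 1680/57120 = 1/34.

1/34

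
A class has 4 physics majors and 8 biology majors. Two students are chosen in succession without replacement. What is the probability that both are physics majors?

1/11

P = 4/12 × 3/11 = 12/132 = 1/11.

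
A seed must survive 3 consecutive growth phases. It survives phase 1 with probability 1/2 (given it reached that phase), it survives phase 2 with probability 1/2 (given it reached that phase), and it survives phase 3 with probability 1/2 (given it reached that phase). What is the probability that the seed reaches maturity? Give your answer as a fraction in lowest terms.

1/8

The events are sequential, so multiply the conditional probabilities:
P = 1/2 × 1/2 × 1/2 = 1/8.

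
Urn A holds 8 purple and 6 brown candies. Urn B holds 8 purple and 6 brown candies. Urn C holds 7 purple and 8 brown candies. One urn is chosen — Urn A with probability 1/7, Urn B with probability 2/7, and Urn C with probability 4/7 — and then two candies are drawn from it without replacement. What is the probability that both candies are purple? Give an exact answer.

From Urn A: P(both purple) = (8/14)(7/13) = 4/13.
From Urn B: P(both purple) = (8/14)(7/13) = 4/13.
From Urn C: P(both purple) = (7/15)(6/14) = 1/5.
Total probability = (1/7)(4/13) + (2/7)(4/13) + (4/7)(1/5) = 16/65.

16/65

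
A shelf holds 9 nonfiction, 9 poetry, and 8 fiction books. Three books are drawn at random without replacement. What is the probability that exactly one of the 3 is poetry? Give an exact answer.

153/325

One ordering (poetry drawn first) has probability 9/26 × 17/25 × 16/24 = 2448/15600 = 51/325.
There are C(3,1) = 3 such orderings, each equally likely, so P = 3 × 51/325 = 153/325.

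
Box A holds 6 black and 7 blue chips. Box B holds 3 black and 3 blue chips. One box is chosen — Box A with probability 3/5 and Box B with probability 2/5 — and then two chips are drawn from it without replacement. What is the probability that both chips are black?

From Box A: P(both black) = (6/13)(5/12) = 5/26.
From Box B: P(both black) = (3/6)(2/5) = 1/5.
Total probability = (3/5)(5/26) + (2/5)(1/5) = 127/650.

127/650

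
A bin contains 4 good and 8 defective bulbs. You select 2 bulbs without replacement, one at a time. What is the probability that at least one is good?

P(no good) = 8/12 × 7/11 = 56/132 = 14/33.
P(at least one) = 1 − 14/33 = 19/33.

19/33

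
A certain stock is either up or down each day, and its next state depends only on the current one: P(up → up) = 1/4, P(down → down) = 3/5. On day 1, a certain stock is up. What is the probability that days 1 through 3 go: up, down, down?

Day 1 is given. For each transition, use the conditional probability from the current state:
P(down | up) = 3/4; P(down | down) = 3/5.
P = 3/4 × 3/5 = 9/20.

9/20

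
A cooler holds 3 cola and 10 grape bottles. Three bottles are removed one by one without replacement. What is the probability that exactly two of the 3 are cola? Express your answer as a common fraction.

15/143

One ordering (cola drawn first) has probability 3/13 × 2/12 × 10/11 = 60/1716 = 5/143.
There are C(3,2) = 3 such orderings, each equally likely, so P = 3 × 5/143 = 15/143.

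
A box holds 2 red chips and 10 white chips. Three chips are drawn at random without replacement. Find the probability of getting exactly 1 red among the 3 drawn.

9/22

One ordering (red drawn first) has probability 2/12 × 10/11 × 9/10 = 180/1320 = 3/22.
There are C(3,1) = 3 such orderings, each equally likely, so P = 3 × 3/22 = 9/22.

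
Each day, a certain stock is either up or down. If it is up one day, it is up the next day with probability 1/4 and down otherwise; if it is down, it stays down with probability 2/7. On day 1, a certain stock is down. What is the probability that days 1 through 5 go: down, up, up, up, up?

Day 1 is given. For each transition, use the conditional probability from the current state:
P(up | down) = 5/7; P(up | up) = 1/4; P(up | up) = 1/4; P(up | up) = 1/4.
P = 5/7 × 1/4 × 1/4 × 1/4 = 5/448.

5/448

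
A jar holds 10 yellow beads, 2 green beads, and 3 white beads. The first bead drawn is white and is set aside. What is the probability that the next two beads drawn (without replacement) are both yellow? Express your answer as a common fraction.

45/91

With the first bead removed, 10 yellow remain out of 14.
P = 10/14 × 9/13 = 90/182 = 45/91.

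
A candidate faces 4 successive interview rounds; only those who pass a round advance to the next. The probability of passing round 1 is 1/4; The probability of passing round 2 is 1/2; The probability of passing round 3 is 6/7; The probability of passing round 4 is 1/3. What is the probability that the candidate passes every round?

The events are sequential, so multiply the conditional probabilities:
P = 1/4 × 1/2 × 6/7 × 1/3 = 6/168 = 1/28.

1/28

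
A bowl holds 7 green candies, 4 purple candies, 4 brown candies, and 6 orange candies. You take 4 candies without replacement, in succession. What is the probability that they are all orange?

1/399

P = 6/21 × 5/20 × 4/19 × 3/18 = 360/143640 = 1/399.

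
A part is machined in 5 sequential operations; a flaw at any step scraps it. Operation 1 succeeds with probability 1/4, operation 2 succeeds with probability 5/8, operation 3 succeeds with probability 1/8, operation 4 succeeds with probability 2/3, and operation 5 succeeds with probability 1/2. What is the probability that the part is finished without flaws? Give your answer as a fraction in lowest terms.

Multiplying along the chain,
P = 1/4 × 5/8 × 1/8 × 2/3 × 1/2 = 10/1536 = 5/768.

5/768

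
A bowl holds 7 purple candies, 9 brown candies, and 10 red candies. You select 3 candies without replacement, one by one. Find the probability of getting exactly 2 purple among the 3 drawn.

One ordering (purple drawn first) has probability 7/26 × 6/25 × 19/24 = 798/15600 = 133/2600.
There are C(3,2) = 3 such orderings, each equally likely, so P = 3 × 133/2600 = 399/2600.

399/2600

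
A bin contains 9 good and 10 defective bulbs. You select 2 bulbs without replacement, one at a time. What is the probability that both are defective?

P(all defective) = 10/19 × 9/18 = 90/342 = 5/19.

5/19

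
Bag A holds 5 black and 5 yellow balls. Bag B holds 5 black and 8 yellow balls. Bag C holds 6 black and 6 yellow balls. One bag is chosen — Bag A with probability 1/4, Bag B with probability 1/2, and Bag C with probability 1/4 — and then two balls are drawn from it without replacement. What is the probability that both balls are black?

From Bag A: P(both black) = (5/10)(4/9) = 2/9.
From Bag B: P(both black) = (5/13)(4/12) = 5/39.
From Bag C: P(both black) = (6/12)(5/11) = 5/22.
Total probability = (1/4)(2/9) + (1/2)(5/39) + (1/4)(5/22) = 1817/10296.

1817/10296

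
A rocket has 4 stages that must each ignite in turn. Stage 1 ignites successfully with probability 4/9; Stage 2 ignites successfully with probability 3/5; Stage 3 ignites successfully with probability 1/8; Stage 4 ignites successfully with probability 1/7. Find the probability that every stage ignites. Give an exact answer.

1/210

Multiplying along the chain,
P = 4/9 × 3/5 × 1/8 × 1/7 = 12/2520 = 1/210.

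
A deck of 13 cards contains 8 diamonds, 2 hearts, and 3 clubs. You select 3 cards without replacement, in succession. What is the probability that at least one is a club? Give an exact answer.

83/143

P(no clubs) = 10/13 × 9/12 × 8/11 = 720/1716 = 60/143.
P(at least one) = 1 − 60/143 = 83/143.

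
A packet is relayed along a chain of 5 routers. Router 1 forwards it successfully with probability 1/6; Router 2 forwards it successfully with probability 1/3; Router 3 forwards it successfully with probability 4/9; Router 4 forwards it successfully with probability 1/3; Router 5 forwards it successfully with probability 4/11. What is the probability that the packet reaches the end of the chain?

8/2673

Each stage is reached only if all earlier stages succeed, so
P = 1/6 × 1/3 × 4/9 × 1/3 × 4/11 = 16/5346 = 8/2673.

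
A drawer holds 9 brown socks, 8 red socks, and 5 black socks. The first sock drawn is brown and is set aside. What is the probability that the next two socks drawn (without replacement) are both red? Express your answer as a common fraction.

With the first sock removed, 8 red remain out of 21.
P = 8/21 × 7/20 = 56/420 = 2/15.

2/15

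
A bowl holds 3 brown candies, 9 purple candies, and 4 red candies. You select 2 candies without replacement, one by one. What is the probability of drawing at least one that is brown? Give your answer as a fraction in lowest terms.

P(no brown) = 13/16 × 12/15 = 156/240 = 13/20.
P(at least one) = 1 − 13/20 = 7/20.

7/20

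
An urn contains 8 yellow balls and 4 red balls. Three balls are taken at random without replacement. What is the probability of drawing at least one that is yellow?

P(no yellow) = 4/12 × 3/11 × 2/10 = 24/1320 = 1/55.
P(at least one) = 1 − 1/55 = 54/55.

54/55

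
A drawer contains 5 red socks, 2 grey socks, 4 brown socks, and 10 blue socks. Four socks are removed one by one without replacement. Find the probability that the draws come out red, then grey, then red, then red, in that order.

1/1197

Multiply the probability of each draw given the previous ones:
P = 5/21 × 2/20 × 4/19 × 3/18 = 120/143640 = 1/1197.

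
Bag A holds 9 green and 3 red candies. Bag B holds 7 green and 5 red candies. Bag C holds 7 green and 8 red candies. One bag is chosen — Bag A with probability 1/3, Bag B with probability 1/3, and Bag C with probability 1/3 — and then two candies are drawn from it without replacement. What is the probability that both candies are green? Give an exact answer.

39/110

From Bag A: P(both green) = (9/12)(8/11) = 6/11.
From Bag B: P(both green) = (7/12)(6/11) = 7/22.
From Bag C: P(both green) = (7/15)(6/14) = 1/5.
Total probability = (1/3)(6/11) + (1/3)(7/22) + (1/3)(1/5) = 39/110.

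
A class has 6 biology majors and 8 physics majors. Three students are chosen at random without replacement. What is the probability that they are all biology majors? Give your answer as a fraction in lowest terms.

5/91

P = 6/14 × 5/13 × 4/12 = 120/2184 = 5/91.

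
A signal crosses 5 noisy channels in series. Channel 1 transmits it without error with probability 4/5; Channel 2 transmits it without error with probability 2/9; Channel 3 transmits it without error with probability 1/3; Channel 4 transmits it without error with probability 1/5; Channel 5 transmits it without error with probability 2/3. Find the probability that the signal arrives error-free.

16/2025

Multiplying along the chain,
P = 4/5 × 2/9 × 1/3 × 1/5 × 2/3 = 16/2025.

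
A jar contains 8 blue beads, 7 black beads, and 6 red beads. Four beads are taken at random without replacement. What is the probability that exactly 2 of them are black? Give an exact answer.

One ordering (black drawn first) has probability 7/21 × 6/20 × 14/19 × 13/18 = 7644/143640 = 91/1710.
There are C(4,2) = 6 such orderings, each equally likely, so P = 6 × 91/1710 = 91/285.

91/285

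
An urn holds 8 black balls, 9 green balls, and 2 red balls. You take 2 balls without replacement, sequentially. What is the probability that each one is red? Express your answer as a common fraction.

1/171

P = 2/19 × 1/18 = 2/342 = 1/171.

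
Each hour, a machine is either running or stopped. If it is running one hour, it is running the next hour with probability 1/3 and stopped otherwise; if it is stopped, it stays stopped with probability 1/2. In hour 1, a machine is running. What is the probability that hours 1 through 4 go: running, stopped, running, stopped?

Hour 1 is given. For each transition, use the conditional probability from the current state:
P(stopped | running) = 2/3; P(running | stopped) = 1/2; P(stopped | running) = 2/3.
P = 2/3 × 1/2 × 2/3 = 4/18 = 2/9.

2/9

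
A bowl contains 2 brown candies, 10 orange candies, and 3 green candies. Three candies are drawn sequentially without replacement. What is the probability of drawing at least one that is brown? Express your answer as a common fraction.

P(no brown) = 13/15 × 12/14 × 11/13 = 1716/2730 = 22/35.
P(at least one) = 1 − 22/35 = 13/35.

13/35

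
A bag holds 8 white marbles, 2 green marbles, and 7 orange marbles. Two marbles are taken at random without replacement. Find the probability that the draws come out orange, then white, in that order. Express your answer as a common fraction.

Each draw changes the counts, so multiply the conditional probabilities along the sequence:
P = 7/17 × 8/16 = 56/272 = 7/34.

7/34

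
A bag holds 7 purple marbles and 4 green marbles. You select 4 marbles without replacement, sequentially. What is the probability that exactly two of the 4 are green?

One ordering (green drawn first) has probability 4/11 × 3/10 × 7/9 × 6/8 = 504/7920 = 7/110.
There are C(4,2) = 6 such orderings, each equally likely, so P = 6 × 7/110 = 21/55.

21/55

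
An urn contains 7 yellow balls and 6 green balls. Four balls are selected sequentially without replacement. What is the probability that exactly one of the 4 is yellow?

One ordering (yellow drawn first) has probability 7/13 × 6/12 × 5/11 × 4/10 = 840/17160 = 7/143.
There are C(4,1) = 4 such orderings, each equally likely, so P = 4 × 7/143 = 28/143.

28/143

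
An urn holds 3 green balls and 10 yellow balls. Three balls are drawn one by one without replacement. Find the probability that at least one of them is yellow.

285/286

P(no yellow) = 3/13 × 2/12 × 1/11 = 6/1716 = 1/286.
P(at least one) = 1 − 1/286 = 285/286.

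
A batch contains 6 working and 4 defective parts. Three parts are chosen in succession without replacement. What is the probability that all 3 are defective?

1/30

P(every draw is defective) = 4/10 × 3/9 × 2/8 = 24/720 = 1/30.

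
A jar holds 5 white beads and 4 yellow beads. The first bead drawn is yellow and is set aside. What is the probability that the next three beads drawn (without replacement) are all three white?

With the first bead removed, 5 white remain out of 8.
P = 5/8 × 4/7 × 3/6 = 60/336 = 5/28.

5/28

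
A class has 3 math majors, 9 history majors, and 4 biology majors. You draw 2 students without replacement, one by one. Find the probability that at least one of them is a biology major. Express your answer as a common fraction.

P(no biology majors) = 12/16 × 11/15 = 132/240 = 11/20.
P(at least one) = 1 − 11/20 = 9/20.

9/20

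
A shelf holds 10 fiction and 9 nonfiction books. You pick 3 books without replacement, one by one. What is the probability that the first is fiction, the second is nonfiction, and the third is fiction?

45/323

Chain rule:
P = 10/19 × 9/18 × 9/17 = 810/5814 = 45/323.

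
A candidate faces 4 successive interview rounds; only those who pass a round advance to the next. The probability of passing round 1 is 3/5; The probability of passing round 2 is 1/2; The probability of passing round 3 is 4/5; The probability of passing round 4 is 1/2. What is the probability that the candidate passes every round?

3/25

Each stage is reached only if all earlier stages succeed, so
P = 3/5 × 1/2 × 4/5 × 1/2 = 12/100 = 3/25.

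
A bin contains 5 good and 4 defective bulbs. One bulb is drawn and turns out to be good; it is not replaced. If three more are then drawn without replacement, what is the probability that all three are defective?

With the first bulb removed, 4 defective remain out of 8.
P = 4/8 × 3/7 × 2/6 = 24/336 = 1/14.

1/14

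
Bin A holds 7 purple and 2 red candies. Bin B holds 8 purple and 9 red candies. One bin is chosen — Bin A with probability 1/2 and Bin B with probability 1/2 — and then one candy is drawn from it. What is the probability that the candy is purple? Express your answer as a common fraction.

From Bin A: P(purple) = 7/9.
From Bin B: P(purple) = 8/17.
Total probability = (1/2)(7/9) + (1/2)(8/17) = 191/306.

191/306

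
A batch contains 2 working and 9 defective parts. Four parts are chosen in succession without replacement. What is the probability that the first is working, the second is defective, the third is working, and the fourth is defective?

Multiply the probability of each draw given the previous ones:
P = 2/11 × 9/10 × 1/9 × 8/8 = 144/7920 = 1/55.

1/55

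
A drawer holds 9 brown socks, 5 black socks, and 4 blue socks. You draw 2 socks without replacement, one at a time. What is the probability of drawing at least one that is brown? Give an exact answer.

13/17

P(no brown) = 9/18 × 8/17 = 72/306 = 4/17.
P(at least one) = 1 − 4/17 = 13/17.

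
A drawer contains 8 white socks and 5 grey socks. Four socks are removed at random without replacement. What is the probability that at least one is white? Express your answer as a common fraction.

142/143

P(no white) = 5/13 × 4/12 × 3/11 × 2/10 = 120/17160 = 1/143.
P(at least one) = 1 − 1/143 = 142/143.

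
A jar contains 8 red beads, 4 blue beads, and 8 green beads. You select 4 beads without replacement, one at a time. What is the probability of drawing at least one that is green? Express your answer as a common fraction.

P(no green) = 12/20 × 11/19 × 10/18 × 9/17 = 11880/116280 = 33/323.
P(at least one) = 1 − 33/323 = 290/323.

290/323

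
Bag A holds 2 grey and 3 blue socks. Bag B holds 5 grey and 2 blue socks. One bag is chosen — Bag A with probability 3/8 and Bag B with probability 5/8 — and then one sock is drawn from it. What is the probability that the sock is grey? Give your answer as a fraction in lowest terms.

From Bag A: P(grey) = 2/5.
From Bag B: P(grey) = 5/7.
Total probability = (3/8)(2/5) + (5/8)(5/7) = 167/280.

167/280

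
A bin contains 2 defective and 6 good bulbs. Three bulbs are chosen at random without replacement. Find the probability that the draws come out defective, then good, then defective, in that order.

Chain rule:
P = 2/8 × 6/7 × 1/6 = 12/336 = 1/28.

1/28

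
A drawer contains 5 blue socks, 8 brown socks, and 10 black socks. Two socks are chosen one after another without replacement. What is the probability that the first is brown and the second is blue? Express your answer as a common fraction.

20/253

Multiply the probability of each draw given the previous ones:
P = 8/23 × 5/22 = 40/506 = 20/253.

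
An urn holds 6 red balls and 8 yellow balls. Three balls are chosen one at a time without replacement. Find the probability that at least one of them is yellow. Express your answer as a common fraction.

P(no yellow) = 6/14 × 5/13 × 4/12 = 120/2184 = 5/91.
P(at least one) = 1 − 5/91 = 86/91.

86/91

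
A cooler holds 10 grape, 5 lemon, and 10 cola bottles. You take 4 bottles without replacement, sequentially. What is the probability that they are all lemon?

1/2530

P = 5/25 × 4/24 × 3/23 × 2/22 = 120/303600 = 1/2530.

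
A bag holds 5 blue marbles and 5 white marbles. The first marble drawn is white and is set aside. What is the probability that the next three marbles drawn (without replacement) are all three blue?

With the first marble removed, 5 blue remain out of 9.
P = 5/9 × 4/8 × 3/7 = 60/504 = 5/42.

5/42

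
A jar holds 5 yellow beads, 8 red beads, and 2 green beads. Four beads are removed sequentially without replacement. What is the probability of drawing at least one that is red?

P(no red) = 7/15 × 6/14 × 5/13 × 4/12 = 840/32760 = 1/39.
P(at least one) = 1 − 1/39 = 38/39.

38/39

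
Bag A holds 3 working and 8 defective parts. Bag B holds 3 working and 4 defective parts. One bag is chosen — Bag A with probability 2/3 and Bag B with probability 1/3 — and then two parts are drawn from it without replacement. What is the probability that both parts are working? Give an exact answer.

97/1155

From Bag A: P(both working) = (3/11)(2/10) = 3/55.
From Bag B: P(both working) = (3/7)(2/6) = 1/7.
Total probability = (2/3)(3/55) + (1/3)(1/7) = 97/1155.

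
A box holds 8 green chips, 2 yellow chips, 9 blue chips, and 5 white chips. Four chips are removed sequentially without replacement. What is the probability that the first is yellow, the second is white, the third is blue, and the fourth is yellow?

Multiply the probability of each draw given the previous ones:
P = 2/24 × 5/23 × 9/22 × 1/21 = 90/255024 = 5/14168.

5/14168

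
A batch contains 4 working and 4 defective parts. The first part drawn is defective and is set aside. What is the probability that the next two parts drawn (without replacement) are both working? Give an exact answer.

After the first draw, 4 of the remaining 7 parts are working.
P = 4/7 × 3/6 = 12/42 = 2/7.

2/7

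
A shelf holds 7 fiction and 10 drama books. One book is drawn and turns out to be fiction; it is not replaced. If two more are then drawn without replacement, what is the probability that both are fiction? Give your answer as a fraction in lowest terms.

1/8

After the first draw, 6 of the remaining 16 books are fiction.
P = 6/16 × 5/15 = 30/240 = 1/8.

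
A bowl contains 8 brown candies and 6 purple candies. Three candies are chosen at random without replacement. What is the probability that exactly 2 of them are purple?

One ordering (purple drawn first) has probability 6/14 × 5/13 × 8/12 = 240/2184 = 10/91.
There are C(3,2) = 3 such orderings, each equally likely, so P = 3 × 10/91 = 30/91.

30/91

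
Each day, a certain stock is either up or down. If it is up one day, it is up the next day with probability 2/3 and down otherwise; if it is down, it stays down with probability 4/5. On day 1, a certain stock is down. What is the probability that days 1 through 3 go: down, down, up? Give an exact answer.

Day 1 is given. For each transition, use the conditional probability from the current state:
P(down | down) = 4/5; P(up | down) = 1/5.
P = 4/5 × 1/5 = 4/25.

4/25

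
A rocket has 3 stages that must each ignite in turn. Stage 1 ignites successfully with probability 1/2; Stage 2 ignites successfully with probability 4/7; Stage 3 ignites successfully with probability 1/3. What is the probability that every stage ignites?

Multiplying along the chain,
P = 1/2 × 4/7 × 1/3 = 4/42 = 2/21.

2/21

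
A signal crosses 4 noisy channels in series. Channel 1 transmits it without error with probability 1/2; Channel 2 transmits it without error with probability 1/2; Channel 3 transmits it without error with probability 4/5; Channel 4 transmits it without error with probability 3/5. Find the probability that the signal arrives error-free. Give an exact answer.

Multiplying along the chain,
P = 1/2 × 1/2 × 4/5 × 3/5 = 12/100 = 3/25.

3/25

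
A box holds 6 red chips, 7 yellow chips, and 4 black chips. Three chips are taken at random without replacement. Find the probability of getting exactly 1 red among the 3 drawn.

33/68

One ordering (red drawn first) has probability 6/17 × 11/16 × 10/15 = 660/4080 = 11/68.
There are C(3,1) = 3 such orderings, each equally likely, so P = 3 × 11/68 = 33/68.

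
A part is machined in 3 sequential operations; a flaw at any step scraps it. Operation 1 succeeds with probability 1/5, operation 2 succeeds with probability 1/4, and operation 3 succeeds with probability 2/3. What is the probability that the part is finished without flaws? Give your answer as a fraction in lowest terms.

The events are sequential, so multiply the conditional probabilities:
P = 1/5 × 1/4 × 2/3 = 2/60 = 1/30.

1/30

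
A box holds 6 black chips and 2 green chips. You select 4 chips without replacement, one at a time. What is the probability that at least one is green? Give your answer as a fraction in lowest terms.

11/14

P(no green) = 6/8 × 5/7 × 4/6 × 3/5 = 360/1680 = 3/14.
P(at least one) = 1 − 3/14 = 11/14.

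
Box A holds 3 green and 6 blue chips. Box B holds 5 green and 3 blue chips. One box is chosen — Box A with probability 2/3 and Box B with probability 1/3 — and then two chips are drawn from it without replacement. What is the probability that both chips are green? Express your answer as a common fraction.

From Box A: P(both green) = (3/9)(2/8) = 1/12.
From Box B: P(both green) = (5/8)(4/7) = 5/14.
Total probability = (2/3)(1/12) + (1/3)(5/14) = 11/63.

11/63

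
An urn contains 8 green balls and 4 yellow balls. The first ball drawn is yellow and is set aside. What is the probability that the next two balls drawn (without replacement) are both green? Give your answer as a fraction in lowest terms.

28/55

After the first draw, 8 of the remaining 11 balls are green.
P = 8/11 × 7/10 = 56/110 = 28/55.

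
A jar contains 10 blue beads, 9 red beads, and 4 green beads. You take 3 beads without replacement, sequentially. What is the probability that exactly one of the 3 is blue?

780/1771

One ordering (blue drawn first) has probability 10/23 × 13/22 × 12/21 = 1560/10626 = 260/1771.
There are C(3,1) = 3 such orderings, each equally likely, so P = 3 × 260/1771 = 780/1771.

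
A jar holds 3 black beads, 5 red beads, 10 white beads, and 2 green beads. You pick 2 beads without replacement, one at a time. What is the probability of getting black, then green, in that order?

Multiply the probability of each draw given the previous ones:
P = 3/20 × 2/19 = 6/380 = 3/190.

3/190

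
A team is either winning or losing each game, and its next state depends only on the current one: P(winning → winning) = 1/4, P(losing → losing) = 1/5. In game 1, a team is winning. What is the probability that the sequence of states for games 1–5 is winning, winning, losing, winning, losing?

Game 1 is given. For each transition, use the conditional probability from the current state:
P(winning | winning) = 1/4; P(losing | winning) = 3/4; P(winning | losing) = 4/5; P(losing | winning) = 3/4.
P = 1/4 × 3/4 × 4/5 × 3/4 = 36/320 = 9/80.

9/80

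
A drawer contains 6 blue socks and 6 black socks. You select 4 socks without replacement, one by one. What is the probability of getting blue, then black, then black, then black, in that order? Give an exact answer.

2/33

Multiply the probability of each draw given the previous ones:
P = 6/12 × 6/11 × 5/10 × 4/9 = 720/11880 = 2/33.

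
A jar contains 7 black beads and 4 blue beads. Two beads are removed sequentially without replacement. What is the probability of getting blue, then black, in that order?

14/55

Chain rule:
P = 4/11 × 7/10 = 28/110 = 14/55.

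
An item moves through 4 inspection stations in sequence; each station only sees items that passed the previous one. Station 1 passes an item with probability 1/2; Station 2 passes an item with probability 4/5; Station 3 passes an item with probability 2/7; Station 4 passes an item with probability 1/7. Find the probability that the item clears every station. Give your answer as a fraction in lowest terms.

Each stage is reached only if all earlier stages succeed, so
P = 1/2 × 4/5 × 2/7 × 1/7 = 8/490 = 4/245.

4/245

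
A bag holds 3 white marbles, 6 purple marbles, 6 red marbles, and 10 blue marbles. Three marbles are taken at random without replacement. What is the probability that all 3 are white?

P = 3/25 × 2/24 × 1/23 = 6/13800 = 1/2300.

1/2300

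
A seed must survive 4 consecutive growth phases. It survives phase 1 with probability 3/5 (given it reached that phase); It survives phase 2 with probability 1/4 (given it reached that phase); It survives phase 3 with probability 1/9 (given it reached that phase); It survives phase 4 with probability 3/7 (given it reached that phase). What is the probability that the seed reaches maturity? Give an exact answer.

The events are sequential, so multiply the conditional probabilities:
P = 3/5 × 1/4 × 1/9 × 3/7 = 9/1260 = 1/140.

1/140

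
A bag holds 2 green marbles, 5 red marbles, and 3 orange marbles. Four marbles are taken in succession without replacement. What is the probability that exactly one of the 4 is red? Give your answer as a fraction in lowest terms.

5/21

One ordering (red drawn first) has probability 5/10 × 5/9 × 4/8 × 3/7 = 300/5040 = 5/84.
There are C(4,1) = 4 such orderings, each equally likely, so P = 4 × 5/84 = 5/21.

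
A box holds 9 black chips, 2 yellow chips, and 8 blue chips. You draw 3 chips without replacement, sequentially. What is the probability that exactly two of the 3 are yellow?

One ordering (yellow drawn first) has probability 2/19 × 1/18 × 17/17 = 34/5814 = 1/171.
There are C(3,2) = 3 such orderings, each equally likely, so P = 3 × 1/171 = 1/57.

1/57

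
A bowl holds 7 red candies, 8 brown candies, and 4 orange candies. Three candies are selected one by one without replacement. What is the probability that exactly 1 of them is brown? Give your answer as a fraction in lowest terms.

440/969

One ordering (brown drawn first) has probability 8/19 × 11/18 × 10/17 = 880/5814 = 440/2907.
There are C(3,1) = 3 such orderings, each equally likely, so P = 3 × 440/2907 = 440/969.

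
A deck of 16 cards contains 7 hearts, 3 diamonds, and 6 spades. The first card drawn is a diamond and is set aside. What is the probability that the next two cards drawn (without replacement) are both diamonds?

After the first draw, 2 of the remaining 15 cards are diamonds.
P = 2/15 × 1/14 = 2/210 = 1/105.

1/105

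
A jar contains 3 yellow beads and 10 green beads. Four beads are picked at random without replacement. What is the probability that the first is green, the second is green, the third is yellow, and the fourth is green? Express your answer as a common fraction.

Each draw changes the counts, so multiply the conditional probabilities along the sequence:
P = 10/13 × 9/12 × 3/11 × 8/10 = 2160/17160 = 18/143.

18/143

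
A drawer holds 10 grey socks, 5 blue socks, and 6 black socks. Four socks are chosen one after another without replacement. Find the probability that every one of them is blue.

1/1197

P = 5/21 × 4/20 × 3/19 × 2/18 = 120/143640 = 1/1197.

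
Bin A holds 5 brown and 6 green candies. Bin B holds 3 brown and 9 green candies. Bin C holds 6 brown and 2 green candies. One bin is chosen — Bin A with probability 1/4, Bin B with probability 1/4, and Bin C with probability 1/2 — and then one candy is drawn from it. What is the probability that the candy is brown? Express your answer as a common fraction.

97/176

From Bin A: P(brown) = 5/11.
From Bin B: P(brown) = 3/12.
From Bin C: P(brown) = 6/8.
Total probability = (1/4)(5/11) + (1/4)(3/12) + (1/2)(6/8) = 97/176.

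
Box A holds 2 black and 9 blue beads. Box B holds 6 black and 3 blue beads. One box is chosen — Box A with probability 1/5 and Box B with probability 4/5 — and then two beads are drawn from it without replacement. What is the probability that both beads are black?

278/825

From Box A: P(both black) = (2/11)(1/10) = 1/55.
From Box B: P(both black) = (6/9)(5/8) = 5/12.
Total probability = (1/5)(1/55) + (4/5)(5/12) = 278/825.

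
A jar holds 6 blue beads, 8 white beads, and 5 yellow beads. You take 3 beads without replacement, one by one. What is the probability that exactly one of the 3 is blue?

One ordering (blue drawn first) has probability 6/19 × 13/18 × 12/17 = 936/5814 = 52/323.
There are C(3,1) = 3 such orderings, each equally likely, so P = 3 × 52/323 = 156/323.

156/323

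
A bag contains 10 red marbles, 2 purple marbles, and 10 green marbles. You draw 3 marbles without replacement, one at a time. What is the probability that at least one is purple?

P(no purple) = 20/22 × 19/21 × 18/20 = 6840/9240 = 57/77.
P(at least one) = 1 − 57/77 = 20/77.

20/77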